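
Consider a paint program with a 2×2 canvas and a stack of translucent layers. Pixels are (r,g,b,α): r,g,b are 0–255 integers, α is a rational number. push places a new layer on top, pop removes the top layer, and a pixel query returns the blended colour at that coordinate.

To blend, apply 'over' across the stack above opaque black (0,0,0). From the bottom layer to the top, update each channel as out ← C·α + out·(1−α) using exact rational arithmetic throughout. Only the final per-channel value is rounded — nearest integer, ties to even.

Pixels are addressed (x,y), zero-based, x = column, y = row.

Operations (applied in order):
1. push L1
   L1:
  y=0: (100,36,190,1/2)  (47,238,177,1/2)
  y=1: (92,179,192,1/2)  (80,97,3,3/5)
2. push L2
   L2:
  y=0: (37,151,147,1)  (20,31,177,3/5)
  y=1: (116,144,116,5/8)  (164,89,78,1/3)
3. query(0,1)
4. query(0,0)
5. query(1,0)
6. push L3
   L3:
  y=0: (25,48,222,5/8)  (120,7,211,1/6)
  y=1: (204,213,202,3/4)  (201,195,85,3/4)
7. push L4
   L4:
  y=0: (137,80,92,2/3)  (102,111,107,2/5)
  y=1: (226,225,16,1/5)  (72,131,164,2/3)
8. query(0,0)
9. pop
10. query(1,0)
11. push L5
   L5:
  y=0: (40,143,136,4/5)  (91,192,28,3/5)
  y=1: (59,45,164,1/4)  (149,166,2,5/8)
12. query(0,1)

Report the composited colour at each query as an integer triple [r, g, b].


(0,1) stack=L1,L2; from [0,0,0]:
+L1 (α=1/2) → [46, 179/2, 96]
+L2 (α=5/8) → [359/4, 1977/16, 217/2]
rounded: [90, 124, 108]

(0,0) stack=L1,L2; from [0,0,0]:
+L1 (α=1/2) → [50, 18, 95]
+L2 (α=1) → [37, 151, 147]
→ [37, 151, 147]

query (1,0) [L1,L2] — begin 0,0,0
L1 α=1/2: [47/2, 119, 177/2]
L2 α=3/5: [107/5, 331/5, 708/5]
→ [21, 66, 142]

(0,0) stack=L1,L2,L3,L4; from [0,0,0]:
L1 α=1/2: [50, 18, 95]
L2 α=1: [37, 151, 147]
L3 α=5/8: [59/2, 693/8, 1551/8]
L4 α=2/3: [607/6, 1973/24, 3023/24]
= [101, 82, 126]

query (1,0) [L1,L2,L3] — begin 0,0,0
L1 α=1/2: [47/2, 119, 177/2]
L2 α=3/5: [107/5, 331/5, 708/5]
L3 α=1/6: [227/6, 169/3, 919/6]
= [38, 56, 153]

(0,1) stack=L1,L2,L3,L5; from [0,0,0]:
+L1 (α=1/2) → [46, 179/2, 96]
+L2 (α=5/8) → [359/4, 1977/16, 217/2]
+L3 (α=3/4) → [2807/16, 12201/64, 1429/8]
+L5 (α=1/4) → [9365/64, 39483/256, 5599/32]
rounded: [146, 154, 175]


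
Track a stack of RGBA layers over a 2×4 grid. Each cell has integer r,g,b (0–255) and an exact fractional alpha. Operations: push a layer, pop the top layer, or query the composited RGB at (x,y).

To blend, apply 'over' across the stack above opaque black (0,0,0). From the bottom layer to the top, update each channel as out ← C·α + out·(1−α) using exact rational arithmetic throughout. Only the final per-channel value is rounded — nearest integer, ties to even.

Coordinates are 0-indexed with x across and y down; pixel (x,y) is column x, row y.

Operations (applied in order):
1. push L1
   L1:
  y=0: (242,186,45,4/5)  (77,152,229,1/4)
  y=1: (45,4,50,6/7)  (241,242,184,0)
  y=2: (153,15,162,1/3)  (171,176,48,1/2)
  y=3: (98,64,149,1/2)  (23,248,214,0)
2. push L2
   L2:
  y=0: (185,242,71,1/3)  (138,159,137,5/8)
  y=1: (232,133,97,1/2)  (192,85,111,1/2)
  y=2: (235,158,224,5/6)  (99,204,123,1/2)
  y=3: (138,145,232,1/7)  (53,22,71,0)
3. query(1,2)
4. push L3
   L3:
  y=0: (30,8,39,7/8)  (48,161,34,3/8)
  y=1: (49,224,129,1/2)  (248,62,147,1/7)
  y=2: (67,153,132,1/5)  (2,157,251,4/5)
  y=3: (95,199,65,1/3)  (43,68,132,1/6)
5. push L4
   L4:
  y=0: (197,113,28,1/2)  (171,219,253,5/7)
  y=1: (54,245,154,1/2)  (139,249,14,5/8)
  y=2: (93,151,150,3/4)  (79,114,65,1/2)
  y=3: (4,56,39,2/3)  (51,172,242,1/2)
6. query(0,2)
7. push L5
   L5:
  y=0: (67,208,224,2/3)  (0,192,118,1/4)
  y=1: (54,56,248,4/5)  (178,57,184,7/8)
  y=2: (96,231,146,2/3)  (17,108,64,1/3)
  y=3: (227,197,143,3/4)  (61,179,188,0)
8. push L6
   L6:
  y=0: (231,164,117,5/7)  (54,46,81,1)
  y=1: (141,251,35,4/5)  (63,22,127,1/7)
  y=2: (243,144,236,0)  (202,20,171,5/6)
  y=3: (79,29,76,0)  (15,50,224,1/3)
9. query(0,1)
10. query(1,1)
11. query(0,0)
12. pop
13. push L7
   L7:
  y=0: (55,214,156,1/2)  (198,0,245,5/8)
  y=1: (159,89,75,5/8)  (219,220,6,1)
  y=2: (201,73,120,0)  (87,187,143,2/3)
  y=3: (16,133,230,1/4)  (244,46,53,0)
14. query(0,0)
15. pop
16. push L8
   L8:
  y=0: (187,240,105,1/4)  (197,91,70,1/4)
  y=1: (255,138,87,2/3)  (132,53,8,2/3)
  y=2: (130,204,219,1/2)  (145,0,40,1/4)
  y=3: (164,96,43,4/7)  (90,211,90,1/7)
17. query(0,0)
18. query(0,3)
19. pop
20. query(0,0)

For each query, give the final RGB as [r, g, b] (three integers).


query (1,2) [L1,L2] — begin 0,0,0
L1 α=1/2: [171/2, 88, 24]
L2 α=1/2: [369/4, 146, 147/2]
= [92, 146, 74]

(0,2) stack=L1,L2,L3,L4; from [0,0,0]:
+L1 (α=1/3) → [51, 5, 54]
+L2 (α=5/6) → [613/3, 265/2, 587/3]
+L3 (α=1/5) → [2653/15, 683/5, 2744/15]
+L4 (α=3/4) → [3419/30, 737/5, 4747/30]
rounded: [114, 147, 158]

(0,1) stack=L1,L2,L3,L4,L5,L6; from [0,0,0]:
+L1 (α=6/7) → [270/7, 24/7, 300/7]
+L2 (α=1/2) → [947/7, 955/14, 979/14]
+L3 (α=1/2) → [645/7, 4091/28, 2785/28]
+L4 (α=1/2) → [1023/14, 10951/56, 7097/56]
+L5 (α=4/5) → [4047/70, 4699/56, 62649/280]
+L6 (α=4/5) → [43527/350, 60923/280, 101849/1400]
→ [124, 218, 73]

at x=1,y=1 over L1,L2,L3,L4,L5,L6:
after L1 α=0: [0, 0, 0]
after L2 α=1/2: [96, 85/2, 111/2]
after L3 α=1/7: [824/7, 317/7, 480/7]
after L4 α=5/8: [7337/56, 4833/28, 965/28]
after L5 α=7/8: [77113/448, 16005/224, 37029/224]
after L6 α=1/7: [245451/1568, 50479/784, 125311/784]
rounded: [157, 64, 160]

(0,0) stack=L1,L2,L3,L4,L5,L6; from [0,0,0]:
after L1 α=4/5: [968/5, 744/5, 36]
after L2 α=1/3: [2861/15, 2698/15, 143/3]
after L3 α=7/8: [6011/120, 1769/60, 481/12]
after L4 α=1/2: [29651/240, 8549/120, 817/24]
after L5 α=2/3: [61811/720, 58469/360, 11569/72]
after L6 α=5/7: [477611/2520, 206069/1260, 32629/252]
rounded: [190, 164, 129]

query (0,0) [L1,L2,L3,L4,L5,L7] — begin 0,0,0
+L1 (α=4/5) → [968/5, 744/5, 36]
+L2 (α=1/3) → [2861/15, 2698/15, 143/3]
+L3 (α=7/8) → [6011/120, 1769/60, 481/12]
+L4 (α=1/2) → [29651/240, 8549/120, 817/24]
+L5 (α=2/3) → [61811/720, 58469/360, 11569/72]
+L7 (α=1/2) → [101411/1440, 135509/720, 22801/144]
= [70, 188, 158]

query (0,0) [L1,L2,L3,L4,L5,L8] — begin 0,0,0
L1 α=4/5: [968/5, 744/5, 36]
L2 α=1/3: [2861/15, 2698/15, 143/3]
L3 α=7/8: [6011/120, 1769/60, 481/12]
L4 α=1/2: [29651/240, 8549/120, 817/24]
L5 α=2/3: [61811/720, 58469/360, 11569/72]
L8 α=1/4: [106691/960, 87269/480, 14089/96]
→ [111, 182, 147]

at x=0,y=3 over L1,L2,L3,L4,L5,L8:
L1 α=1/2: [49, 32, 149/2]
L2 α=1/7: [432/7, 337/7, 97]
L3 α=1/3: [1529/21, 689/7, 259/3]
L4 α=2/3: [1697/63, 491/7, 493/9]
L5 α=3/4: [11150/63, 1157/7, 2177/18]
L8 α=4/7: [24926/147, 6159/49, 3209/42]
rounded: [170, 126, 76]

at x=0,y=0 over L1,L2,L3,L4,L5:
+L1 (α=4/5) → [968/5, 744/5, 36]
+L2 (α=1/3) → [2861/15, 2698/15, 143/3]
+L3 (α=7/8) → [6011/120, 1769/60, 481/12]
+L4 (α=1/2) → [29651/240, 8549/120, 817/24]
+L5 (α=2/3) → [61811/720, 58469/360, 11569/72]
rounded: [86, 162, 161]


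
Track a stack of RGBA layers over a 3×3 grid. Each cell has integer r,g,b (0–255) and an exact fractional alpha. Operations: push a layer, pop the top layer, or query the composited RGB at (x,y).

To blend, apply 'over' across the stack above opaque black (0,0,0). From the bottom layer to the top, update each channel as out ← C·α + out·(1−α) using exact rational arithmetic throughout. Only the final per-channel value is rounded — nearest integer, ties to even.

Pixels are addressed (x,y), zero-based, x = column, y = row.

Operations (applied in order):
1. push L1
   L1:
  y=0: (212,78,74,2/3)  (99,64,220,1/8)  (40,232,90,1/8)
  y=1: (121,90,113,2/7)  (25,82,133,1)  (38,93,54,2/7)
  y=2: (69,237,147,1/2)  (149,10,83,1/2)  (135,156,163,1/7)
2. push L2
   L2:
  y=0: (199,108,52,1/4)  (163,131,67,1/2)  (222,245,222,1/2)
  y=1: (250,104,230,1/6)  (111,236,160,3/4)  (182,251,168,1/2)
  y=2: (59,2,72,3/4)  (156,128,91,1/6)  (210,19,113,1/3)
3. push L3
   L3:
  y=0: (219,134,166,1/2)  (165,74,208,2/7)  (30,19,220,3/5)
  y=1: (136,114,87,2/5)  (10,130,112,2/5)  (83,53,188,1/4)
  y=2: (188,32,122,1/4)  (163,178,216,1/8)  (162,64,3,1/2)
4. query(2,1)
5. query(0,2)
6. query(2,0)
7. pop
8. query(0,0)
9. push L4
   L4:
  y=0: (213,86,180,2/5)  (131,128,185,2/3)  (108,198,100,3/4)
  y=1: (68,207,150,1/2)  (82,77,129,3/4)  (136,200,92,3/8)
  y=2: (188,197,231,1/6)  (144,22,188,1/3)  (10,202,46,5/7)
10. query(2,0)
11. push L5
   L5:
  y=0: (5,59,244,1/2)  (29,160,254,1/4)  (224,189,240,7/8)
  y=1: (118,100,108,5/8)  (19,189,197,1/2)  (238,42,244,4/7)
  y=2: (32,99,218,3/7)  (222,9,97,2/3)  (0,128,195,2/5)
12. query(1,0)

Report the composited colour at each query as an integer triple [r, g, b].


at x=2,y=1 over L1,L2,L3:
after L1 α=2/7: [76/7, 186/7, 108/7]
after L2 α=1/2: [675/7, 1943/14, 642/7]
after L3 α=1/4: [1303/14, 6571/56, 1621/14]
rounded: [93, 117, 116]

at x=0,y=2 over L1,L2,L3:
L1 α=1/2: [69/2, 237/2, 147/2]
L2 α=3/4: [423/8, 249/8, 579/8]
L3 α=1/4: [2773/32, 1003/32, 2713/32]
= [87, 31, 85]

(2,0) stack=L1,L2,L3; from [0,0,0]:
+L1 (α=1/8) → [5, 29, 45/4]
+L2 (α=1/2) → [227/2, 137, 933/8]
+L3 (α=3/5) → [317/5, 331/5, 3573/20]
rounded: [63, 66, 179]

at x=0,y=0 over L1,L2:
after L1 α=2/3: [424/3, 52, 148/3]
after L2 α=1/4: [623/4, 66, 50]
→ [156, 66, 50]

(2,0) stack=L1,L2,L4; from [0,0,0]:
after L1 α=1/8: [5, 29, 45/4]
after L2 α=1/2: [227/2, 137, 933/8]
after L4 α=3/4: [875/8, 731/4, 3333/32]
rounded: [109, 183, 104]

query (1,0) [L1,L2,L4,L5] — begin 0,0,0
after L1 α=1/8: [99/8, 8, 55/2]
after L2 α=1/2: [1403/16, 139/2, 189/4]
after L4 α=2/3: [1865/16, 217/2, 1669/12]
after L5 α=1/4: [6059/64, 971/8, 2685/16]
→ [95, 121, 168]


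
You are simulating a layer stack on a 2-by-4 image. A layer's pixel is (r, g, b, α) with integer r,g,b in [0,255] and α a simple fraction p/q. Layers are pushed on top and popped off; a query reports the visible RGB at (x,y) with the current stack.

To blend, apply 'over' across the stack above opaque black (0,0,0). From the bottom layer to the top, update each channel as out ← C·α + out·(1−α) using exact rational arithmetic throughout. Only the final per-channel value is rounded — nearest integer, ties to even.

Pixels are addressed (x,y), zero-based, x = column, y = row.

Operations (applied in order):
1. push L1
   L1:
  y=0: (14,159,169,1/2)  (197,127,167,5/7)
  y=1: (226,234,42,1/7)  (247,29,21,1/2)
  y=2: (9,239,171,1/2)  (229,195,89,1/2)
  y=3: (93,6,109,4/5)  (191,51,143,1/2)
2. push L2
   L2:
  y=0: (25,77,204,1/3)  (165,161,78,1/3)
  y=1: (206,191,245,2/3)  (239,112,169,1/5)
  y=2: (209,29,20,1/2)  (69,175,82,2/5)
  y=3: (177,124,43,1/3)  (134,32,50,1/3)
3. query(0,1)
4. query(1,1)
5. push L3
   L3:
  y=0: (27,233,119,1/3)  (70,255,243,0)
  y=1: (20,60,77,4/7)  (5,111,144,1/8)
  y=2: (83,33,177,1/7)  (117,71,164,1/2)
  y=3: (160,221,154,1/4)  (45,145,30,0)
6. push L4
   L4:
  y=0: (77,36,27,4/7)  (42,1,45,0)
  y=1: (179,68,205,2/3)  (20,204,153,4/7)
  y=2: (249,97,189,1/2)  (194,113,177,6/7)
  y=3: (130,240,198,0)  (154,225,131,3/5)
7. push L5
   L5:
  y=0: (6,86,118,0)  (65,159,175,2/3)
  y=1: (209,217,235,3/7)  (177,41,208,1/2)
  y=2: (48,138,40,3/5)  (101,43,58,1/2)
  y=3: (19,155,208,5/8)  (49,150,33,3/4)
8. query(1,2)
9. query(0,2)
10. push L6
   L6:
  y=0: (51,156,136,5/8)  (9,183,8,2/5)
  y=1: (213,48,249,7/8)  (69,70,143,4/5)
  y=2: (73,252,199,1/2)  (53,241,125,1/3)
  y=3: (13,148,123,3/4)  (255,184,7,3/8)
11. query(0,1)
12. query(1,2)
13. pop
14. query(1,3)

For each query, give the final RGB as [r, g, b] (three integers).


query (0,1) [L1,L2] — begin 0,0,0
+L1 (α=1/7) → [226/7, 234/7, 6]
+L2 (α=2/3) → [3110/21, 2908/21, 496/3]
= [148, 138, 165]

at x=1,y=1 over L1,L2:
+L1 (α=1/2) → [247/2, 29/2, 21/2]
+L2 (α=1/5) → [733/5, 34, 211/5]
rounded: [147, 34, 42]

(1,2) stack=L1,L2,L3,L4,L5; from [0,0,0]:
+L1 (α=1/2) → [229/2, 195/2, 89/2]
+L2 (α=2/5) → [963/10, 257/2, 119/2]
+L3 (α=1/2) → [2133/20, 399/4, 447/4]
+L4 (α=6/7) → [25413/140, 3111/28, 4695/28]
+L5 (α=1/2) → [39553/280, 4315/56, 6319/56]
→ [141, 77, 113]

(0,2) stack=L1,L2,L3,L4,L5; from [0,0,0]:
+L1 (α=1/2) → [9/2, 239/2, 171/2]
+L2 (α=1/2) → [427/4, 297/4, 211/4]
+L3 (α=1/7) → [1447/14, 957/14, 141/2]
+L4 (α=1/2) → [4933/28, 2315/28, 519/4]
+L5 (α=3/5) → [6949/70, 8111/70, 759/10]
rounded: [99, 116, 76]

query (0,1) [L1,L2,L3,L4,L5,L6] — begin 0,0,0
after L1 α=1/7: [226/7, 234/7, 6]
after L2 α=2/3: [3110/21, 2908/21, 496/3]
after L3 α=4/7: [3670/49, 4588/49, 804/7]
after L4 α=2/3: [21212/147, 11252/147, 3674/21]
after L5 α=3/7: [177017/1029, 140705/1029, 29501/147]
after L6 α=7/8: [213907/1029, 486449/8232, 142861/588]
= [208, 59, 243]

query (1,2) [L1,L2,L3,L4,L5,L6] — begin 0,0,0
L1 α=1/2: [229/2, 195/2, 89/2]
L2 α=2/5: [963/10, 257/2, 119/2]
L3 α=1/2: [2133/20, 399/4, 447/4]
L4 α=6/7: [25413/140, 3111/28, 4695/28]
L5 α=1/2: [39553/280, 4315/56, 6319/56]
L6 α=1/3: [46973/420, 11063/84, 3273/28]
→ [112, 132, 117]

(1,3) stack=L1,L2,L3,L4,L5; from [0,0,0]:
+L1 (α=1/2) → [191/2, 51/2, 143/2]
+L2 (α=1/3) → [325/3, 83/3, 193/3]
+L3 (α=0) → [325/3, 83/3, 193/3]
+L4 (α=3/5) → [2036/15, 2191/15, 313/3]
+L5 (α=3/4) → [4241/60, 8941/60, 305/6]
→ [71, 149, 51]


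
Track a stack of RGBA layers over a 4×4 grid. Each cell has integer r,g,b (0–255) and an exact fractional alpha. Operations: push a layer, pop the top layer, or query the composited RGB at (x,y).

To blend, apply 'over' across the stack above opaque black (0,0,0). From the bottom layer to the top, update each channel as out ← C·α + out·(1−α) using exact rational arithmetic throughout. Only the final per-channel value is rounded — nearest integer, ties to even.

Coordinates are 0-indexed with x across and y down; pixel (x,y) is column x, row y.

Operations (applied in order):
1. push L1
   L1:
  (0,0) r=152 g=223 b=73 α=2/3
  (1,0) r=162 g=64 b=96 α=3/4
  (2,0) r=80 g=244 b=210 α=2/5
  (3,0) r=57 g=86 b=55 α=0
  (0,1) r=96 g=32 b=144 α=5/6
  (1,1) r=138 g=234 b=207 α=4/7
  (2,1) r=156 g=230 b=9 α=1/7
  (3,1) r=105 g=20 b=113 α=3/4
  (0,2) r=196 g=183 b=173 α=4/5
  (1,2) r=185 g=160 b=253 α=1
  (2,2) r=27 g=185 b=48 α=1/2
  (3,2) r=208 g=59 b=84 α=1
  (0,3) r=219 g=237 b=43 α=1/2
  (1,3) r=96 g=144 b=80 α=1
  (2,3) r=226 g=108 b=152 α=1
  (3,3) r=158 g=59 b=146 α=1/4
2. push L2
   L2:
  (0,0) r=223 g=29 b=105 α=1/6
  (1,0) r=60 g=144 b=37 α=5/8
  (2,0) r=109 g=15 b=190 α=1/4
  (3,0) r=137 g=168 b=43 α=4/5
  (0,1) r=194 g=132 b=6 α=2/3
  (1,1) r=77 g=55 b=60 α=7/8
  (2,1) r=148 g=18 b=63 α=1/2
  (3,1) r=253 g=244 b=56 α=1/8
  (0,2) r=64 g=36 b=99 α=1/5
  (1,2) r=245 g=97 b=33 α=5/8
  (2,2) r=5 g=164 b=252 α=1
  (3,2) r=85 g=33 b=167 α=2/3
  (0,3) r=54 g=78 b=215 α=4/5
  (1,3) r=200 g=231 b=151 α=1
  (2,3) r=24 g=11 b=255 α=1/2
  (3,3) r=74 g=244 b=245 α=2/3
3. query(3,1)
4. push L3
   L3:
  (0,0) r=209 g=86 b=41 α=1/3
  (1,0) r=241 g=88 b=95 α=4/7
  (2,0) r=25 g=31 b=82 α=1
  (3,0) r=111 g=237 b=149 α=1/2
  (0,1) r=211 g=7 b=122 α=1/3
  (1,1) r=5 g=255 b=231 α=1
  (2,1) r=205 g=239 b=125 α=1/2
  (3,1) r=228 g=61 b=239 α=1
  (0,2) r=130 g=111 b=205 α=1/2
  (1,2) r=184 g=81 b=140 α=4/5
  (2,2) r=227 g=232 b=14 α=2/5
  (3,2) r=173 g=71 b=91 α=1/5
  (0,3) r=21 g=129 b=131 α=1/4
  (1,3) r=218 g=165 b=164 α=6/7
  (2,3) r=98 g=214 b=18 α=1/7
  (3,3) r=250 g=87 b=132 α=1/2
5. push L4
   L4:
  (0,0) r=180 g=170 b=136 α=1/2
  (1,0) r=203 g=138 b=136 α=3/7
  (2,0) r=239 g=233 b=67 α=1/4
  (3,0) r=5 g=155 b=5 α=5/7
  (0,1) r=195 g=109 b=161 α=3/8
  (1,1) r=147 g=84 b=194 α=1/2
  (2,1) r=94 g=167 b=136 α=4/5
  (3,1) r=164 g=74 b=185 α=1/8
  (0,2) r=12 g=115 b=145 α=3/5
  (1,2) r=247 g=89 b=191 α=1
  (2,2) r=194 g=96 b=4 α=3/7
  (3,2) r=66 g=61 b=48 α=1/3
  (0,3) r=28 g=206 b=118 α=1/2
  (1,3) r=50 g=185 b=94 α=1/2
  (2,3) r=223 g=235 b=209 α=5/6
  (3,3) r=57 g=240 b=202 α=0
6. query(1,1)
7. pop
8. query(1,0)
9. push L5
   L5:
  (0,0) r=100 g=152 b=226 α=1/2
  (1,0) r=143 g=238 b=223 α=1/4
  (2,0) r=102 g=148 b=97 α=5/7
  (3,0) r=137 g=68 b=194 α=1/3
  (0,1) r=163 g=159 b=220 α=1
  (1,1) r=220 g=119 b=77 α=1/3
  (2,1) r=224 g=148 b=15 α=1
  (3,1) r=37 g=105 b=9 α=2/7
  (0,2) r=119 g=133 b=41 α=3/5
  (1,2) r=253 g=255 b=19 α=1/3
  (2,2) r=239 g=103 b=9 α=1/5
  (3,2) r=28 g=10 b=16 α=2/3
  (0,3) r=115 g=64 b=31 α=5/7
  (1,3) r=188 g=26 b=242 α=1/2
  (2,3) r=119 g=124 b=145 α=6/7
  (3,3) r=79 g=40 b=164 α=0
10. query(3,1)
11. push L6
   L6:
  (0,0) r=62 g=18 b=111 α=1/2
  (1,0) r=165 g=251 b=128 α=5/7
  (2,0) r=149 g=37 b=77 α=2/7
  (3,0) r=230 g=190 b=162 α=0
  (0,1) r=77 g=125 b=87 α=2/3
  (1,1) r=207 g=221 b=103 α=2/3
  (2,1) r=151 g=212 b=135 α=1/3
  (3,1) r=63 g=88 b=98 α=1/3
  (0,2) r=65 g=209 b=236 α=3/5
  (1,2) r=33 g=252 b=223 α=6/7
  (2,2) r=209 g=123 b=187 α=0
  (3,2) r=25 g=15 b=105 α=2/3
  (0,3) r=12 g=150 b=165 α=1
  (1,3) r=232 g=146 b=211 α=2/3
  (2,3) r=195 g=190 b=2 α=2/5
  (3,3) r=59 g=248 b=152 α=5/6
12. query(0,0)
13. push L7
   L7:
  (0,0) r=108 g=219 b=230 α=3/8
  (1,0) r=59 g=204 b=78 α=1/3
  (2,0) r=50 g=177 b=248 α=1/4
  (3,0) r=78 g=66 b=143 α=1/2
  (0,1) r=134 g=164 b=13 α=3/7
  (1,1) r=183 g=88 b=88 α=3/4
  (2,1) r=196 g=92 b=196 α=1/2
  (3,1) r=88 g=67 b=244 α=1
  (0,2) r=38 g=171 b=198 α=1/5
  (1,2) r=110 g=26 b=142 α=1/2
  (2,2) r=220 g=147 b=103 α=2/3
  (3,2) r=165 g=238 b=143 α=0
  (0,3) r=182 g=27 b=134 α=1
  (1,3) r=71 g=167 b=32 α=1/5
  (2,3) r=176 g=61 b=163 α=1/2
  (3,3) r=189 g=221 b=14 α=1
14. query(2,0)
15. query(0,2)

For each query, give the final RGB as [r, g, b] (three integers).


query (3,1) [L1,L2] — begin 0,0,0
L1 α=3/4: [315/4, 15, 339/4]
L2 α=1/8: [3217/32, 349/8, 2597/32]
rounded: [101, 44, 81]

query (1,1) [L1,L2,L3,L4] — begin 0,0,0
L1 α=4/7: [552/7, 936/7, 828/7]
L2 α=7/8: [4325/56, 3631/56, 471/7]
L3 α=1: [5, 255, 231]
L4 α=1/2: [76, 339/2, 425/2]
= [76, 170, 212]

query (1,0) [L1,L2,L3] — begin 0,0,0
after L1 α=3/4: [243/2, 48, 72]
after L2 α=5/8: [1329/16, 108, 401/8]
after L3 α=4/7: [2773/16, 676/7, 4243/56]
= [173, 97, 76]

query (3,1) [L1,L2,L3,L5] — begin 0,0,0
+L1 (α=3/4) → [315/4, 15, 339/4]
+L2 (α=1/8) → [3217/32, 349/8, 2597/32]
+L3 (α=1) → [228, 61, 239]
+L5 (α=2/7) → [1214/7, 515/7, 1213/7]
= [173, 74, 173]

query (0,0) [L1,L2,L3,L5,L6] — begin 0,0,0
after L1 α=2/3: [304/3, 446/3, 146/3]
after L2 α=1/6: [2189/18, 2317/18, 1045/18]
after L3 α=1/3: [4070/27, 3091/27, 1414/27]
after L5 α=1/2: [3385/27, 7195/54, 3758/27]
after L6 α=1/2: [5059/54, 8167/108, 6755/54]
→ [94, 76, 125]

query (2,0) [L1,L2,L3,L5,L6,L7] — begin 0,0,0
after L1 α=2/5: [32, 488/5, 84]
after L2 α=1/4: [205/4, 1539/20, 221/2]
after L3 α=1: [25, 31, 82]
after L5 α=5/7: [80, 802/7, 649/7]
after L6 α=2/7: [698/7, 4528/49, 4323/49]
after L7 α=1/4: [611/7, 22257/196, 25121/196]
= [87, 114, 128]

(0,2) stack=L1,L2,L3,L5,L6,L7; from [0,0,0]:
after L1 α=4/5: [784/5, 732/5, 692/5]
after L2 α=1/5: [3456/25, 3108/25, 3263/25]
after L3 α=1/2: [3353/25, 5883/50, 4194/25]
after L5 α=3/5: [15631/125, 15858/125, 11463/125]
after L6 α=3/5: [55637/625, 110091/625, 111426/625]
after L7 α=1/5: [246298/3125, 547239/3125, 569454/3125]
→ [79, 175, 182]


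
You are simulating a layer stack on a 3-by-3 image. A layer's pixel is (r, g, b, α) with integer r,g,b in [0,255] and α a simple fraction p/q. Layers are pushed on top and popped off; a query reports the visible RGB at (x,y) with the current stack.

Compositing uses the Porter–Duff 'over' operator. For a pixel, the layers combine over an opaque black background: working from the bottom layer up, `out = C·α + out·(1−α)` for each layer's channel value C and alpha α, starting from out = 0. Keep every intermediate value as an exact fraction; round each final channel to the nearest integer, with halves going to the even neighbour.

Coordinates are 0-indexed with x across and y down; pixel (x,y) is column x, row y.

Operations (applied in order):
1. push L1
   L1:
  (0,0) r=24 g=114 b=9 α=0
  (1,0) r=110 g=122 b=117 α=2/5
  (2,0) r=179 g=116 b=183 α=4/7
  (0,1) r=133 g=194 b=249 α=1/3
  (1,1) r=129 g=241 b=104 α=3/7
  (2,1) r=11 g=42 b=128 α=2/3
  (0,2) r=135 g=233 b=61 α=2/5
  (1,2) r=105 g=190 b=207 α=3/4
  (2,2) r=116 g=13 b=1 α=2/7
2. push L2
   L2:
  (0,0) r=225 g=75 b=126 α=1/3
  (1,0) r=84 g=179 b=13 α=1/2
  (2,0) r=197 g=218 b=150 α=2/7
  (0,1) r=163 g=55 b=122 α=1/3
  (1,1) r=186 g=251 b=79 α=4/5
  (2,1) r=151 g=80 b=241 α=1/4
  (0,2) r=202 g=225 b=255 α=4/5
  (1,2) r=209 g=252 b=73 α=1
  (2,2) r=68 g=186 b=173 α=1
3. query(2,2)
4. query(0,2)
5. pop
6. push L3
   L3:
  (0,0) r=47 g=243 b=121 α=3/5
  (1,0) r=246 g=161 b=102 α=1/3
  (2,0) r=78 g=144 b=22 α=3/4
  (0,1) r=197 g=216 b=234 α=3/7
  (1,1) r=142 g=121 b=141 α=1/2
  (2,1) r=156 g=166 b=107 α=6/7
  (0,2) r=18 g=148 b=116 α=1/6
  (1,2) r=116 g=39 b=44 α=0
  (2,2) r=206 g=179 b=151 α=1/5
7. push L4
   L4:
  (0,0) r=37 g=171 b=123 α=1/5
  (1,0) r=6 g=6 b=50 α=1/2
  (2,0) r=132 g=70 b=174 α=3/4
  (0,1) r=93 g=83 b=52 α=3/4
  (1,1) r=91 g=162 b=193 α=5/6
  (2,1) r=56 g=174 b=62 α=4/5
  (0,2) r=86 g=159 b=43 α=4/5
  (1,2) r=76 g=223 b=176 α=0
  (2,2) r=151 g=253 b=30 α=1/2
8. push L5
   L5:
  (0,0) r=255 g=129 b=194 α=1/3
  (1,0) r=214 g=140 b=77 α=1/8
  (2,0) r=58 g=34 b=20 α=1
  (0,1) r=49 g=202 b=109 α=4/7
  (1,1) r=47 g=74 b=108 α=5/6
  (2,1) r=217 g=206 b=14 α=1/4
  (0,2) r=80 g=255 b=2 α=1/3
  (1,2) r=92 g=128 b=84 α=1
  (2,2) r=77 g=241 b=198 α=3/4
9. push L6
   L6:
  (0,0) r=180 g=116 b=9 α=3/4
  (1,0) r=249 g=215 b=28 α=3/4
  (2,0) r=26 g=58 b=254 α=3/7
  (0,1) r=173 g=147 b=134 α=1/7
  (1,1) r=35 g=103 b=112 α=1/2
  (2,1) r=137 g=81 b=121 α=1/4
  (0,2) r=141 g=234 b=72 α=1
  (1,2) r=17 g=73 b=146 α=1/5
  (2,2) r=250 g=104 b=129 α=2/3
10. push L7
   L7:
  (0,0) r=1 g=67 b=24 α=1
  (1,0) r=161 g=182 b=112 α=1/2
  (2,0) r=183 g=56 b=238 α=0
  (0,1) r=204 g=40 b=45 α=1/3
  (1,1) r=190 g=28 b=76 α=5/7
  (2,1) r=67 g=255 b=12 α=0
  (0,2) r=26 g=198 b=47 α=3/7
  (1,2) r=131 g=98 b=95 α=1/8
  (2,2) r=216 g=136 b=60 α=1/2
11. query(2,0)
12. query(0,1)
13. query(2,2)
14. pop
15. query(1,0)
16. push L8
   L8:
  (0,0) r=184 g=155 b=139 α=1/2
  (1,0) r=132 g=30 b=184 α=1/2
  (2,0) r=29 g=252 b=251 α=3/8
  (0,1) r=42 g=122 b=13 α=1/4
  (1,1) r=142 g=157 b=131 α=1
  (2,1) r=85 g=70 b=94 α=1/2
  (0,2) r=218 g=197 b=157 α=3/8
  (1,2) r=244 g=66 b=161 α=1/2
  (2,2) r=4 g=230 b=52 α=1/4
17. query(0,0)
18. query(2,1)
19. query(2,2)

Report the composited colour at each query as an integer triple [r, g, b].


query (2,2) [L1,L2] — begin 0,0,0
after L1 α=2/7: [232/7, 26/7, 2/7]
after L2 α=1: [68, 186, 173]
= [68, 186, 173]

at x=0,y=2 over L1,L2:
+L1 (α=2/5) → [54, 466/5, 122/5]
+L2 (α=4/5) → [862/5, 4966/25, 5222/25]
rounded: [172, 199, 209]

query (2,0) [L1,L3,L4,L5,L6,L7] — begin 0,0,0
+L1 (α=4/7) → [716/7, 464/7, 732/7]
+L3 (α=3/4) → [1177/14, 872/7, 597/14]
+L4 (α=3/4) → [6721/56, 1171/14, 7905/56]
+L5 (α=1) → [58, 34, 20]
+L6 (α=3/7) → [310/7, 310/7, 842/7]
+L7 (α=0) → [310/7, 310/7, 842/7]
= [44, 44, 120]

(0,1) stack=L1,L3,L4,L5,L6,L7; from [0,0,0]:
L1 α=1/3: [133/3, 194/3, 83]
L3 α=3/7: [2305/21, 2720/21, 1034/7]
L4 α=3/4: [2041/21, 7949/84, 1063/14]
L5 α=4/7: [3413/49, 30573/196, 9293/98]
L6 α=1/7: [28955/343, 106125/686, 34445/343]
L7 α=1/3: [127882/1029, 119845/1029, 84325/1029]
= [124, 116, 82]

(2,2) stack=L1,L3,L4,L5,L6,L7; from [0,0,0]:
after L1 α=2/7: [232/7, 26/7, 2/7]
after L3 α=1/5: [474/7, 1357/35, 213/7]
after L4 α=1/2: [1531/14, 5106/35, 423/14]
after L5 α=3/4: [4765/56, 30411/140, 8739/56]
after L6 α=2/3: [32765/168, 59531/420, 7729/56]
after L7 α=1/2: [69053/336, 116651/840, 11089/112]
= [206, 139, 99]

at x=1,y=0 over L1,L3,L4,L5,L6:
after L1 α=2/5: [44, 244/5, 234/5]
after L3 α=1/3: [334/3, 431/5, 326/5]
after L4 α=1/2: [176/3, 461/10, 288/5]
after L5 α=1/8: [937/12, 4627/80, 2401/40]
after L6 α=3/4: [9901/48, 56227/320, 5761/160]
rounded: [206, 176, 36]

at x=0,y=0 over L1,L3,L4,L5,L6,L8:
after L1 α=0: [0, 0, 0]
after L3 α=3/5: [141/5, 729/5, 363/5]
after L4 α=1/5: [749/25, 3771/25, 2067/25]
after L5 α=1/3: [7873/75, 3589/25, 8984/75]
after L6 α=3/4: [48373/300, 12289/100, 11009/300]
after L8 α=1/2: [103573/600, 27789/200, 52709/600]
→ [173, 139, 88]

query (2,1) [L1,L3,L4,L5,L6,L8] — begin 0,0,0
after L1 α=2/3: [22/3, 28, 256/3]
after L3 α=6/7: [2830/21, 1024/7, 2182/21]
after L4 α=4/5: [7534/105, 5896/35, 1478/21]
after L5 α=1/4: [15129/140, 12449/70, 394/7]
after L6 α=1/4: [64567/560, 43017/280, 2029/28]
after L8 α=1/2: [112167/1120, 62617/560, 4661/56]
rounded: [100, 112, 83]

query (2,2) [L1,L3,L4,L5,L6,L8] — begin 0,0,0
L1 α=2/7: [232/7, 26/7, 2/7]
L3 α=1/5: [474/7, 1357/35, 213/7]
L4 α=1/2: [1531/14, 5106/35, 423/14]
L5 α=3/4: [4765/56, 30411/140, 8739/56]
L6 α=2/3: [32765/168, 59531/420, 7729/56]
L8 α=1/4: [32989/224, 91731/560, 26099/224]
= [147, 164, 117]


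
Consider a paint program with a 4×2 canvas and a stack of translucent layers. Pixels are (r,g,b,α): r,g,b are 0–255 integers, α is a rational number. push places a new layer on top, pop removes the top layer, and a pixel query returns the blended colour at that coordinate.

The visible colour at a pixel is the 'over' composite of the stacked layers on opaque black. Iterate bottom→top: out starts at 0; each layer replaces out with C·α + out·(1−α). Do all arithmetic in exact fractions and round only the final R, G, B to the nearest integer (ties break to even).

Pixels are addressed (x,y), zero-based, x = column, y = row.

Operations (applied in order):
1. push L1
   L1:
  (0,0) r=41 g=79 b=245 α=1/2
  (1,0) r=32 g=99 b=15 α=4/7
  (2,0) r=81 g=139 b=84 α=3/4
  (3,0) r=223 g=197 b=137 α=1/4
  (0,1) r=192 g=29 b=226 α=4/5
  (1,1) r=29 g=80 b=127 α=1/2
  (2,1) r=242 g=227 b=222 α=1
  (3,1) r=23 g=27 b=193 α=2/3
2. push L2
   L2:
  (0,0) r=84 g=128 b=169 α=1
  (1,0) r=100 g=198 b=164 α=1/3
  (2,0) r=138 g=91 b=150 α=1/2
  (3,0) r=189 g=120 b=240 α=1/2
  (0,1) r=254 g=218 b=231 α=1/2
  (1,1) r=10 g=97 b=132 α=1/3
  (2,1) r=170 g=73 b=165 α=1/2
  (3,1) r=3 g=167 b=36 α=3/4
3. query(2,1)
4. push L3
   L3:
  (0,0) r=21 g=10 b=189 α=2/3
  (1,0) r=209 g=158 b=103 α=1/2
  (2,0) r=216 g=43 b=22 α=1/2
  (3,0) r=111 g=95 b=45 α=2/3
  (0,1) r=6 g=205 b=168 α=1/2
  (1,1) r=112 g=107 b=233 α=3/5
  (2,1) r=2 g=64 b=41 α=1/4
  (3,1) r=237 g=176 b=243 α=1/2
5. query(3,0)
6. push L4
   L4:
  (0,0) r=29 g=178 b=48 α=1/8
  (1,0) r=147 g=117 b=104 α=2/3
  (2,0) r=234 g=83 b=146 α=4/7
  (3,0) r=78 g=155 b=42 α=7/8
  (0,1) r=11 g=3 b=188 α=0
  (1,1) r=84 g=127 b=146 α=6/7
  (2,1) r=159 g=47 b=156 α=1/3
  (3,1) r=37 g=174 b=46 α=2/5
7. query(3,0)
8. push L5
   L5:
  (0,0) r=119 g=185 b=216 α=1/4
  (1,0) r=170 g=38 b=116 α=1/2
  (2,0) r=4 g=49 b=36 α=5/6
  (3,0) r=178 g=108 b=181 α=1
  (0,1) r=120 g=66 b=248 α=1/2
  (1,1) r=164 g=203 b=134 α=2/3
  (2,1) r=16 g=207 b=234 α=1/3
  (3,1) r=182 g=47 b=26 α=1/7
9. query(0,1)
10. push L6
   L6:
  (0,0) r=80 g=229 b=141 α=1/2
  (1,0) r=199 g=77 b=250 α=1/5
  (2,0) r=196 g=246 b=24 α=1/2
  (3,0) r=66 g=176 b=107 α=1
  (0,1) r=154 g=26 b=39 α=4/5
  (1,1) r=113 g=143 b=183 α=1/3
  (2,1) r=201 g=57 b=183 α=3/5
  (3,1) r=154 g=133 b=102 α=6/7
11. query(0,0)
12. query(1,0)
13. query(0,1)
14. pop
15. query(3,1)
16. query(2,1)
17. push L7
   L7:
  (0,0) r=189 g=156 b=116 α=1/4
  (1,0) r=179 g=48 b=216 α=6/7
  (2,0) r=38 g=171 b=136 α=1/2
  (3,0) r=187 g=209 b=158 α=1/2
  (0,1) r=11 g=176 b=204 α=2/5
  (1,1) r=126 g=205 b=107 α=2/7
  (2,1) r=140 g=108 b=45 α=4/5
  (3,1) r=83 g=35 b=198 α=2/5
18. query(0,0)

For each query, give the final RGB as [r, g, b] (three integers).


at x=2,y=1 over L1,L2:
L1 α=1: [242, 227, 222]
L2 α=1/2: [206, 150, 387/2]
→ [206, 150, 194]

query (3,0) [L1,L2,L3] — begin 0,0,0
after L1 α=1/4: [223/4, 197/4, 137/4]
after L2 α=1/2: [979/8, 677/8, 1097/8]
after L3 α=2/3: [2755/24, 2197/24, 1817/24]
rounded: [115, 92, 76]

query (3,0) [L1,L2,L3,L4] — begin 0,0,0
after L1 α=1/4: [223/4, 197/4, 137/4]
after L2 α=1/2: [979/8, 677/8, 1097/8]
after L3 α=2/3: [2755/24, 2197/24, 1817/24]
after L4 α=7/8: [15859/192, 28237/192, 8873/192]
= [83, 147, 46]

at x=0,y=1 over L1,L2,L3,L4,L5:
after L1 α=4/5: [768/5, 116/5, 904/5]
after L2 α=1/2: [1019/5, 603/5, 2059/10]
after L3 α=1/2: [1049/10, 814/5, 3739/20]
after L4 α=0: [1049/10, 814/5, 3739/20]
after L5 α=1/2: [2249/20, 572/5, 8699/40]
rounded: [112, 114, 217]

query (0,0) [L1,L2,L3,L4,L5,L6] — begin 0,0,0
L1 α=1/2: [41/2, 79/2, 245/2]
L2 α=1: [84, 128, 169]
L3 α=2/3: [42, 148/3, 547/3]
L4 α=1/8: [323/8, 785/12, 3973/24]
L5 α=1/4: [1921/32, 1525/16, 5701/32]
L6 α=1/2: [4481/64, 5189/32, 10213/64]
→ [70, 162, 160]

query (1,0) [L1,L2,L3,L4,L5,L6] — begin 0,0,0
+L1 (α=4/7) → [128/7, 396/7, 60/7]
+L2 (α=1/3) → [956/21, 726/7, 1268/21]
+L3 (α=1/2) → [5345/42, 916/7, 3431/42]
+L4 (α=2/3) → [17693/126, 2554/21, 12167/126]
+L5 (α=1/2) → [39113/252, 1676/21, 26783/252]
+L6 (α=1/5) → [10330/63, 8321/105, 42533/315]
→ [164, 79, 135]

at x=0,y=1 over L1,L2,L3,L4,L5,L6:
after L1 α=4/5: [768/5, 116/5, 904/5]
after L2 α=1/2: [1019/5, 603/5, 2059/10]
after L3 α=1/2: [1049/10, 814/5, 3739/20]
after L4 α=0: [1049/10, 814/5, 3739/20]
after L5 α=1/2: [2249/20, 572/5, 8699/40]
after L6 α=4/5: [14569/100, 1092/25, 14939/200]
→ [146, 44, 75]

query (3,1) [L1,L2,L3,L4,L5] — begin 0,0,0
+L1 (α=2/3) → [46/3, 18, 386/3]
+L2 (α=3/4) → [73/12, 519/4, 355/6]
+L3 (α=1/2) → [2917/24, 1223/8, 1813/12]
+L4 (α=2/5) → [3509/40, 6453/40, 2181/20]
+L5 (α=1/7) → [14167/140, 20299/140, 6803/70]
rounded: [101, 145, 97]

query (2,1) [L1,L2,L3,L4,L5] — begin 0,0,0
+L1 (α=1) → [242, 227, 222]
+L2 (α=1/2) → [206, 150, 387/2]
+L3 (α=1/4) → [155, 257/2, 1243/8]
+L4 (α=1/3) → [469/3, 304/3, 1867/12]
+L5 (α=1/3) → [986/9, 1229/9, 3271/18]
= [110, 137, 182]

query (0,0) [L1,L2,L3,L4,L5,L7] — begin 0,0,0
L1 α=1/2: [41/2, 79/2, 245/2]
L2 α=1: [84, 128, 169]
L3 α=2/3: [42, 148/3, 547/3]
L4 α=1/8: [323/8, 785/12, 3973/24]
L5 α=1/4: [1921/32, 1525/16, 5701/32]
L7 α=1/4: [11811/128, 7071/64, 20815/128]
rounded: [92, 110, 163]


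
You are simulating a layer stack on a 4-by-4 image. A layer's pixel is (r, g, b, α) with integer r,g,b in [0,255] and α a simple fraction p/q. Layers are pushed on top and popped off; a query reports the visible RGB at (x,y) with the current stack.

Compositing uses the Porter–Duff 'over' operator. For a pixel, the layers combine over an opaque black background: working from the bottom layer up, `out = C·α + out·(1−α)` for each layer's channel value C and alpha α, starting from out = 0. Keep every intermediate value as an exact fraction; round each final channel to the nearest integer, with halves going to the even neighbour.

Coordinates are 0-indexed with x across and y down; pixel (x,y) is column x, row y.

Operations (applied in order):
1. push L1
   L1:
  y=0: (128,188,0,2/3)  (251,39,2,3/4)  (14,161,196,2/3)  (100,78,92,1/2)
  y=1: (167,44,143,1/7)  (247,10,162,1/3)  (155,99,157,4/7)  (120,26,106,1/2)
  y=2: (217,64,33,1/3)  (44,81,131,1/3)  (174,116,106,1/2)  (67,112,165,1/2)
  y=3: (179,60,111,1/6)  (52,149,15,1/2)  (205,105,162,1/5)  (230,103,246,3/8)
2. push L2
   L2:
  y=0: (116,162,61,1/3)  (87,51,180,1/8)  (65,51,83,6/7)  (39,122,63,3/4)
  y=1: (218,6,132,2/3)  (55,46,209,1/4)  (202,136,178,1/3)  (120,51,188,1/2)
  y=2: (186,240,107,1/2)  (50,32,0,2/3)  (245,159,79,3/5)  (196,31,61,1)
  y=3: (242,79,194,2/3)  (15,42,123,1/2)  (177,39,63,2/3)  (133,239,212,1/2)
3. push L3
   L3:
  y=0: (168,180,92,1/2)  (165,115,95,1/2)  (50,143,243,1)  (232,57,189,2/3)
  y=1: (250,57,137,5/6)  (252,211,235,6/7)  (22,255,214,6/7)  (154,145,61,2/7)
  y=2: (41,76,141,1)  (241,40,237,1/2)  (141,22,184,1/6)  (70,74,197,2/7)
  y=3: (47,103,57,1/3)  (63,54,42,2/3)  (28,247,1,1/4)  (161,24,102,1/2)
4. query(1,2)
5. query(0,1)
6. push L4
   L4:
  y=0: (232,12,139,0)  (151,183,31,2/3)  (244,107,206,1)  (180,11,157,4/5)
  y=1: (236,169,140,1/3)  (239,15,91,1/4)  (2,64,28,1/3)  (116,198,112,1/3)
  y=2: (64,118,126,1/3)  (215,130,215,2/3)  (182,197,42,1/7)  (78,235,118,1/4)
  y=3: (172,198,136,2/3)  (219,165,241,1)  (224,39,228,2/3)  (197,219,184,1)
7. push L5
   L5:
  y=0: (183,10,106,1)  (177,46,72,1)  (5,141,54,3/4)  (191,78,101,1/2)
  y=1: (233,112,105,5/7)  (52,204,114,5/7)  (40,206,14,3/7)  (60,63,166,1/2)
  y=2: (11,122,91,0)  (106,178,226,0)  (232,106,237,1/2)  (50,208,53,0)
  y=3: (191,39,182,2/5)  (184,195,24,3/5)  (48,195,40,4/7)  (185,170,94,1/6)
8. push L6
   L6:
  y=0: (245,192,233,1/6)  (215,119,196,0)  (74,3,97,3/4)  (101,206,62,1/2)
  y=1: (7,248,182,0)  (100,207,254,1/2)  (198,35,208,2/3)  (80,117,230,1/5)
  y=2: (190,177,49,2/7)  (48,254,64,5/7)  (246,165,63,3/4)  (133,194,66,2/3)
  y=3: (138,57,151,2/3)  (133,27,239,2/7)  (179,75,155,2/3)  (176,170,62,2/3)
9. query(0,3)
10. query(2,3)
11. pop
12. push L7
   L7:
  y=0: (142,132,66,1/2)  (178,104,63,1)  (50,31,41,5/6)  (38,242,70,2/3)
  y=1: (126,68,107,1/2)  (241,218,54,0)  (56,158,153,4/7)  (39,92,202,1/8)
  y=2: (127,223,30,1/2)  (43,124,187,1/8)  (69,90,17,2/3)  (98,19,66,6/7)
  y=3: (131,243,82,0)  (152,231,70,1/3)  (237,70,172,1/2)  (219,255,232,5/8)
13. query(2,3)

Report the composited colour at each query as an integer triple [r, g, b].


(1,2) stack=L1,L2,L3; from [0,0,0]:
L1 α=1/3: [44/3, 27, 131/3]
L2 α=2/3: [344/9, 91/3, 131/9]
L3 α=1/2: [2513/18, 211/6, 1132/9]
→ [140, 35, 126]

(0,1) stack=L1,L2,L3; from [0,0,0]:
L1 α=1/7: [167/7, 44/7, 143/7]
L2 α=2/3: [1073/7, 128/21, 1991/21]
L3 α=5/6: [9823/42, 6113/126, 8188/63]
rounded: [234, 49, 130]

(0,3) stack=L1,L2,L3,L4,L5,L6; from [0,0,0]:
after L1 α=1/6: [179/6, 10, 37/2]
after L2 α=2/3: [3083/18, 56, 271/2]
after L3 α=1/3: [3506/27, 215/3, 328/3]
after L4 α=2/3: [12794/81, 1403/9, 1144/9]
after L5 α=2/5: [23108/135, 1637/15, 2236/15]
after L6 α=2/3: [60368/405, 3347/45, 6766/45]
rounded: [149, 74, 150]

(2,3) stack=L1,L2,L3,L4,L5,L6; from [0,0,0]:
L1 α=1/5: [41, 21, 162/5]
L2 α=2/3: [395/3, 33, 264/5]
L3 α=1/4: [423/4, 173/2, 797/20]
L4 α=2/3: [2215/12, 329/6, 9917/60]
L5 α=4/7: [2983/28, 1889/14, 13117/140]
L6 α=2/3: [13007/84, 3989/42, 18839/140]
→ [155, 95, 135]

(2,3) stack=L1,L2,L3,L4,L5,L7; from [0,0,0]:
after L1 α=1/5: [41, 21, 162/5]
after L2 α=2/3: [395/3, 33, 264/5]
after L3 α=1/4: [423/4, 173/2, 797/20]
after L4 α=2/3: [2215/12, 329/6, 9917/60]
after L5 α=4/7: [2983/28, 1889/14, 13117/140]
after L7 α=1/2: [9619/56, 2869/28, 37197/280]
→ [172, 102, 133]


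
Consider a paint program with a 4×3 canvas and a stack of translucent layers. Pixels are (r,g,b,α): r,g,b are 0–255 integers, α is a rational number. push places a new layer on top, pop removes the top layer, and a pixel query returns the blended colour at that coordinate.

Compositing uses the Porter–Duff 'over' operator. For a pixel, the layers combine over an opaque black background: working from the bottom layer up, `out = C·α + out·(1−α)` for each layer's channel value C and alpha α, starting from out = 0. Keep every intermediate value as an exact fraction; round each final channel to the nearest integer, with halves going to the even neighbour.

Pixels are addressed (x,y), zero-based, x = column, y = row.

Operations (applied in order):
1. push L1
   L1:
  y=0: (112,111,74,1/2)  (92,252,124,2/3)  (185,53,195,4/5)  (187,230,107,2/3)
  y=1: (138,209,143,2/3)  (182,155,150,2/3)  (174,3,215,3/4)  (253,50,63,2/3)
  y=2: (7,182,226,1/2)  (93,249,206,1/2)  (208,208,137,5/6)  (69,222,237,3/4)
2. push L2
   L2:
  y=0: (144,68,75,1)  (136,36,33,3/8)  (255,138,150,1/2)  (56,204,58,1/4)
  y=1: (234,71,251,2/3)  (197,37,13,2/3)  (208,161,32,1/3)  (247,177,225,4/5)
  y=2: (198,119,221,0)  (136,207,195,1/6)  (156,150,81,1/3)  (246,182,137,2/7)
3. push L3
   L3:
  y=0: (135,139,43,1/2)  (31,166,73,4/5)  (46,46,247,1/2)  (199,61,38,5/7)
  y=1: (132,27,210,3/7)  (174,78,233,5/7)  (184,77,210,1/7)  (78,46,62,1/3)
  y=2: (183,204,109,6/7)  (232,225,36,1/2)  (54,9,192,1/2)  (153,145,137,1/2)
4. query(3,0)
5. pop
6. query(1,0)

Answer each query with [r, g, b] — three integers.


at x=3,y=0 over L1,L2,L3:
+L1 (α=2/3) → [374/3, 460/3, 214/3]
+L2 (α=1/4) → [215/2, 166, 68]
+L3 (α=5/7) → [1210/7, 91, 326/7]
rounded: [173, 91, 47]

at x=1,y=0 over L1,L2:
after L1 α=2/3: [184/3, 168, 248/3]
after L2 α=3/8: [268/3, 237/2, 1537/24]
rounded: [89, 118, 64]


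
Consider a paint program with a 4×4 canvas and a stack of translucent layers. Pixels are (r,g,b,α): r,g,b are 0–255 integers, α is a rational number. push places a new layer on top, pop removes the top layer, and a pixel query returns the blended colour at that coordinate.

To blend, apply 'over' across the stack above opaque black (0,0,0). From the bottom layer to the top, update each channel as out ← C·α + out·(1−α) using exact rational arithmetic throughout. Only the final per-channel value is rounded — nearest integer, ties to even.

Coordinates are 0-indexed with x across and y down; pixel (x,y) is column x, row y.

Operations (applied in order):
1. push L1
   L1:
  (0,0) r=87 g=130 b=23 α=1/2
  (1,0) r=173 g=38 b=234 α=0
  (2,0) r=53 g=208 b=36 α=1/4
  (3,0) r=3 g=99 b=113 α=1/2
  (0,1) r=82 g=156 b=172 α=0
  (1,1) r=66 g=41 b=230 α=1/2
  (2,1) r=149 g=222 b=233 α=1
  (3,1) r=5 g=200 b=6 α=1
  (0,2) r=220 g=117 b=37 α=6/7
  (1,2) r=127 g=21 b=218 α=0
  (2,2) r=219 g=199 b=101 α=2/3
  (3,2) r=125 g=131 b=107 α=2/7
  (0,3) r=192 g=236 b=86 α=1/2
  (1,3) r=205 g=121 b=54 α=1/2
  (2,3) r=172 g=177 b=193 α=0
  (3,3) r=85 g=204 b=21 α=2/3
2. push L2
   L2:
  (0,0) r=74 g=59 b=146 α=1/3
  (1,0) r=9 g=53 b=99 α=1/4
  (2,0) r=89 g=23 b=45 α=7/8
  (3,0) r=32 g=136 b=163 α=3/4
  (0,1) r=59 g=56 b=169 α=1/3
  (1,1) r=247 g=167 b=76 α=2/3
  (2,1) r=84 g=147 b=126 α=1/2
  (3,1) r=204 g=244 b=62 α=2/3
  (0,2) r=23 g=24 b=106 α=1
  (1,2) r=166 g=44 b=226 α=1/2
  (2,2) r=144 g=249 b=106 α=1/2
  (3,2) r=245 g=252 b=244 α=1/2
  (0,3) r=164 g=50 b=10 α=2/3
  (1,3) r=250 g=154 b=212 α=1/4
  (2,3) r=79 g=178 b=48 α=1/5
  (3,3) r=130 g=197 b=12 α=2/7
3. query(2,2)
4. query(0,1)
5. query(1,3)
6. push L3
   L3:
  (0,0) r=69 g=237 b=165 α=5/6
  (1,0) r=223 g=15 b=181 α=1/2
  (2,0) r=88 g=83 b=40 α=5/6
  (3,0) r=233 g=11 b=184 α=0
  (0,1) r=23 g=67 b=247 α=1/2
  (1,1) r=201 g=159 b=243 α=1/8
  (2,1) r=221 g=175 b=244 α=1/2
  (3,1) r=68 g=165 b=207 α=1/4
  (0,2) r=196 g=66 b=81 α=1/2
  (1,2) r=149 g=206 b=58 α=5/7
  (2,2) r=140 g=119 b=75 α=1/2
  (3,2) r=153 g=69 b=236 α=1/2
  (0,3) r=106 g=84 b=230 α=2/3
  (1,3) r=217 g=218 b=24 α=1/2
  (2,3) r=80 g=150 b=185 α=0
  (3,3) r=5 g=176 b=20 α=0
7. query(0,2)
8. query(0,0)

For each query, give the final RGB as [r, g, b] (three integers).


(2,2) stack=L1,L2; from [0,0,0]:
after L1 α=2/3: [146, 398/3, 202/3]
after L2 α=1/2: [145, 1145/6, 260/3]
→ [145, 191, 87]

query (0,1) [L1,L2] — begin 0,0,0
after L1 α=0: [0, 0, 0]
after L2 α=1/3: [59/3, 56/3, 169/3]
= [20, 19, 56]

query (1,3) [L1,L2] — begin 0,0,0
after L1 α=1/2: [205/2, 121/2, 27]
after L2 α=1/4: [1115/8, 671/8, 293/4]
→ [139, 84, 73]

(0,2) stack=L1,L2,L3; from [0,0,0]:
L1 α=6/7: [1320/7, 702/7, 222/7]
L2 α=1: [23, 24, 106]
L3 α=1/2: [219/2, 45, 187/2]
→ [110, 45, 94]

(0,0) stack=L1,L2,L3; from [0,0,0]:
+L1 (α=1/2) → [87/2, 65, 23/2]
+L2 (α=1/3) → [161/3, 63, 169/3]
+L3 (α=5/6) → [598/9, 208, 1322/9]
rounded: [66, 208, 147]


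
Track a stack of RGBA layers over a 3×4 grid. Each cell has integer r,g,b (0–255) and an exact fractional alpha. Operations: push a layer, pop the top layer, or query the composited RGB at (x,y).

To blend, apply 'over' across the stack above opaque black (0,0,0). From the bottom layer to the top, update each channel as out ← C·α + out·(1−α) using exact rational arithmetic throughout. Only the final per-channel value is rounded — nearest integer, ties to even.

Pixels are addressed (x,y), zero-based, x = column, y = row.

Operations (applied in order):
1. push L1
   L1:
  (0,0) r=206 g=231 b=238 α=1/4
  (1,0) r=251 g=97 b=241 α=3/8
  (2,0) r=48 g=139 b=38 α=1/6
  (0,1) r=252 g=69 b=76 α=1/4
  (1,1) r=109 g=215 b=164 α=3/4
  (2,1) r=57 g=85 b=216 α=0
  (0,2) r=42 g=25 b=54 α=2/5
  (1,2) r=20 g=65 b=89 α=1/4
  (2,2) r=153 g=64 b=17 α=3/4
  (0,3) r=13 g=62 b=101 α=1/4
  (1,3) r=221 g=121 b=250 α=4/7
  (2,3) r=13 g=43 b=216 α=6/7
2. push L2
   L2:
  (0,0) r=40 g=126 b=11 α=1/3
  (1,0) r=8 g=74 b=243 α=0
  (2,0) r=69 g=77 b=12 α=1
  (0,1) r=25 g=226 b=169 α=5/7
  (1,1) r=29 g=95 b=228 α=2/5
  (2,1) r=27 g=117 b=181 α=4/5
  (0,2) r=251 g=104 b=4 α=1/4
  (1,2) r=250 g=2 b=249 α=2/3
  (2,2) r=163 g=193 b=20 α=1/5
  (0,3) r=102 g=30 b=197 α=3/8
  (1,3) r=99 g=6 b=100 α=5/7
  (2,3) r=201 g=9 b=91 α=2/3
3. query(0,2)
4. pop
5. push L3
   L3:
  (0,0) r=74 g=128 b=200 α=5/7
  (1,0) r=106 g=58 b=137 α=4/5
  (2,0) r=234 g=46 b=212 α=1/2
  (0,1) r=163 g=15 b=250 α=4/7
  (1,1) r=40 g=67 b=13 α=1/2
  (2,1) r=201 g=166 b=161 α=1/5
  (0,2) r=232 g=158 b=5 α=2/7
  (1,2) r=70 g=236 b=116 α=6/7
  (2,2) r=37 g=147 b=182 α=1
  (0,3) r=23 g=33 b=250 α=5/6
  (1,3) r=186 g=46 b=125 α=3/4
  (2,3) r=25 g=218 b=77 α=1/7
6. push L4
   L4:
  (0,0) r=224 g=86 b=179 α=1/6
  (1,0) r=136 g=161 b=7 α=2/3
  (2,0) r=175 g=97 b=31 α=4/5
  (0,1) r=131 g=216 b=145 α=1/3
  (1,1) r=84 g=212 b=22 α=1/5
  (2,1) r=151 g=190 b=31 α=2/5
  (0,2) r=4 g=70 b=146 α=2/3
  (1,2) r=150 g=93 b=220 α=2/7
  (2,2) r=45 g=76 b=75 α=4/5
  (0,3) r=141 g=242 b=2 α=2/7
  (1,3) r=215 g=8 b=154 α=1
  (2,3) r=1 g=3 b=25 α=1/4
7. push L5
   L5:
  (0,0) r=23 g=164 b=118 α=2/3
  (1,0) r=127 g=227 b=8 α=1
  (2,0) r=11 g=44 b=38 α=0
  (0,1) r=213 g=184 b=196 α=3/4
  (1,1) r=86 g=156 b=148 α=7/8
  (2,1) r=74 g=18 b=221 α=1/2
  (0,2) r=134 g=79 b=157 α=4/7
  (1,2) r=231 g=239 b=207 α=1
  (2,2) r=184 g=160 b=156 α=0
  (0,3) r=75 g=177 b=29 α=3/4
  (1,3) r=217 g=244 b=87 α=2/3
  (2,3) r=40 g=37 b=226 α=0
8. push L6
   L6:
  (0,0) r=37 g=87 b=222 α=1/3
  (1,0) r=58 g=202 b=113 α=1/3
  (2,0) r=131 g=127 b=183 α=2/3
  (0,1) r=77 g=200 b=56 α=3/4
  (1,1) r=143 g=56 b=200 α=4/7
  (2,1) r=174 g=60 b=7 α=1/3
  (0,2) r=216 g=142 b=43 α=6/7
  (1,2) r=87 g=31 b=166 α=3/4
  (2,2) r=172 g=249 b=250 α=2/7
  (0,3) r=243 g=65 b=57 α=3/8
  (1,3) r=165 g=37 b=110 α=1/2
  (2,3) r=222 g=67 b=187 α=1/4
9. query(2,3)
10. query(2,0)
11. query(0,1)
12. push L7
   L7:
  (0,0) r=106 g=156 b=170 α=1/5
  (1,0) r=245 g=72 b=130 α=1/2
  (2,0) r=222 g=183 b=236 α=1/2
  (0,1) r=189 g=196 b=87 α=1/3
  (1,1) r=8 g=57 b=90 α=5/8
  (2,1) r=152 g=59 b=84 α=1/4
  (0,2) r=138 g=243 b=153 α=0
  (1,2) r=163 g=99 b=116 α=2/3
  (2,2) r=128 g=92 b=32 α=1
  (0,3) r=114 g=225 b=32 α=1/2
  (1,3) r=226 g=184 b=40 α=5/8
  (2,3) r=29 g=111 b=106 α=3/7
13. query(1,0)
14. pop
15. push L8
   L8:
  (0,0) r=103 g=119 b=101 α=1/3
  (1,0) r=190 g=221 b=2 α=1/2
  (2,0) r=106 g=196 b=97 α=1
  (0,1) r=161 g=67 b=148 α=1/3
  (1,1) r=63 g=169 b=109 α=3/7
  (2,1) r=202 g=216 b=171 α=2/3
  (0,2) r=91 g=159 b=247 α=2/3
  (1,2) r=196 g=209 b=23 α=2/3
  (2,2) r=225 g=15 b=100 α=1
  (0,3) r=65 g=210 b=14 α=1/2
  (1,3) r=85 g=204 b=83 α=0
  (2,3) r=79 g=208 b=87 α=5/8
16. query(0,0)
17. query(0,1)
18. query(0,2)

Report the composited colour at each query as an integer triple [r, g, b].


(0,2) stack=L1,L2; from [0,0,0]:
after L1 α=2/5: [84/5, 10, 108/5]
after L2 α=1/4: [1507/20, 67/2, 86/5]
= [75, 34, 17]

query (2,3) [L1,L3,L4,L5,L6] — begin 0,0,0
after L1 α=6/7: [78/7, 258/7, 1296/7]
after L3 α=1/7: [643/49, 3074/49, 8315/49]
after L4 α=1/4: [989/98, 9369/196, 13085/98]
after L5 α=0: [989/98, 9369/196, 13085/98]
after L6 α=1/4: [24723/392, 41239/784, 57581/392]
→ [63, 53, 147]

(2,0) stack=L1,L3,L4,L5,L6; from [0,0,0]:
L1 α=1/6: [8, 139/6, 19/3]
L3 α=1/2: [121, 415/12, 655/6]
L4 α=4/5: [821/5, 5071/60, 1399/30]
L5 α=0: [821/5, 5071/60, 1399/30]
L6 α=2/3: [2131/15, 20311/180, 12379/90]
→ [142, 113, 138]

query (0,1) [L1,L3,L4,L5,L6] — begin 0,0,0
L1 α=1/4: [63, 69/4, 19]
L3 α=4/7: [841/7, 447/28, 151]
L4 α=1/3: [2599/21, 1157/14, 149]
L5 α=3/4: [8009/42, 8885/56, 737/4]
L6 α=3/4: [17711/168, 42485/224, 1409/16]
= [105, 190, 88]

(1,0) stack=L1,L3,L4,L5,L6,L7; from [0,0,0]:
after L1 α=3/8: [753/8, 291/8, 723/8]
after L3 α=4/5: [829/8, 2147/40, 5107/40]
after L4 α=2/3: [3005/24, 5009/40, 1889/40]
after L5 α=1: [127, 227, 8]
after L6 α=1/3: [104, 656/3, 43]
after L7 α=1/2: [349/2, 436/3, 173/2]
rounded: [174, 145, 86]

(0,0) stack=L1,L3,L4,L5,L6,L8; from [0,0,0]:
L1 α=1/4: [103/2, 231/4, 119/2]
L3 α=5/7: [473/7, 1511/14, 1119/7]
L4 α=1/6: [1311/14, 8759/84, 3424/21]
L5 α=2/3: [1955/42, 36311/252, 8380/63]
L6 α=1/3: [2732/63, 47273/378, 30746/189]
L8 α=1/3: [11953/189, 69764/567, 80581/567]
rounded: [63, 123, 142]

at x=0,y=1 over L1,L3,L4,L5,L6,L8:
after L1 α=1/4: [63, 69/4, 19]
after L3 α=4/7: [841/7, 447/28, 151]
after L4 α=1/3: [2599/21, 1157/14, 149]
after L5 α=3/4: [8009/42, 8885/56, 737/4]
after L6 α=3/4: [17711/168, 42485/224, 1409/16]
after L8 α=1/3: [31235/252, 16663/112, 2593/24]
rounded: [124, 149, 108]

(0,2) stack=L1,L3,L4,L5,L6,L8; from [0,0,0]:
after L1 α=2/5: [84/5, 10, 108/5]
after L3 α=2/7: [548/7, 366/7, 118/7]
after L4 α=2/3: [604/21, 1346/21, 2162/21]
after L5 α=4/7: [4356/49, 3558/49, 6558/49]
after L6 α=6/7: [67860/343, 45306/343, 19200/343]
after L8 α=2/3: [130286/1029, 51460/343, 188642/1029]
rounded: [127, 150, 183]
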